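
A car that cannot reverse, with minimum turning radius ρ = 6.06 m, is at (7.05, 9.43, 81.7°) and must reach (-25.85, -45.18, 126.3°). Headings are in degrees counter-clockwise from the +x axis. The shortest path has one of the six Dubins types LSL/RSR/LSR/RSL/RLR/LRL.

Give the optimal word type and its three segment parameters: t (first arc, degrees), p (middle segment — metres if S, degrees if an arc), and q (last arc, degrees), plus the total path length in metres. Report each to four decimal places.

Let ψ = atan2(Δy, Δx) = atan2(-54.61, -32.90) = -121.0670° be the start→goal bearing.
Normalize: d = |goal − start| / ρ = 63.754703/6.06 = 10.520578, α = (θ_start − ψ) mod 360° = 202.7670° = 3.538952 rad, β = (θ_goal − ψ) mod 360° = 247.3670° = 4.317369 rad.
Common terms: sin α = -0.386985, cos α = -0.922086, sin β = -0.922989, cos β = -0.384827, cos(α−β) = 0.712026, d² = 110.682561. Work in radians in the unit-radius frame; every candidate has L = ρ·(t + p + q).
LSL: p² = 2 + d² − 2cos(α−β) + 2d(sin α − sin β) = 122.536652; p = √p² = 11.069627; φ = atan2(cos β − cos α, d + sin α − sin β) = 0.048554 rad; t = (φ − α) mod 2π = 2.792787 rad, q = (β − φ) mod 2π = 4.268815 rad → L = 6.06·(2.792787 + 11.069627 + 4.268815) = 6.06·18.131230 = 109.875251 m
RSR: p² = 2 + d² − 2cos(α−β) + 2d(sin β − sin α) = 99.980366; p = √p² = 9.999018; φ = atan2(cos α − cos β, d − sin α + sin β) = -0.053757 rad; t = (α − φ) mod 2π = 3.592709 rad, q = (φ − β) mod 2π = 1.912059 rad → L = 6.06·(3.592709 + 9.999018 + 1.912059) = 6.06·15.503787 = 93.952947 m
LSR: p² = d² − 2 + 2cos(α−β) + 2d(sin α + sin β) = 82.543251; p = √p² = 9.085332; φ = atan2(−cos α − cos β, d + sin α + sin β) − atan2(−2, p) = 0.357630 rad; t = (φ − α) mod 2π = 3.101864 rad, q = (φ − β) mod 2π = 2.323447 rad → L = 6.06·(3.101864 + 9.085332 + 2.323447) = 6.06·14.510642 = 87.934490 m
RSL: p² = d² − 2 + 2cos(α−β) − 2d(sin α + sin β) = 137.669975; p = √p² = 11.733285; φ = atan2(cos α + cos β, d − sin α − sin β) − atan2(2, p) = -0.278856 rad; t = (α − φ) mod 2π = 3.817808 rad, q = (β − φ) mod 2π = 4.596225 rad → L = 6.06·(3.817808 + 11.733285 + 4.596225) = 6.06·20.147318 = 122.092744 m
RLR: c = (6 − d² + 2cos(α−β) + 2d(sin α − sin β))/8 = -11.497546, |c| > 1 → infeasible
LRL: c = (6 − d² + 2cos(α−β) − 2d(sin α − sin β))/8 = -14.317082, |c| > 1 → infeasible
Shortest: LSR with L = 87.934490 m ≈ 87.9345 m
Convert LSR to answer units (arcs ×180/π): t = 3.101864·180/π = 177.7237°, p = ρ·p = 6.06·9.085332 = 55.0571 m, q = 2.323447·180/π = 133.1237°, L = 87.9345 m.

LSR: t = 177.7237°, p = 55.0571 m, q = 133.1237°, L = 87.9345 m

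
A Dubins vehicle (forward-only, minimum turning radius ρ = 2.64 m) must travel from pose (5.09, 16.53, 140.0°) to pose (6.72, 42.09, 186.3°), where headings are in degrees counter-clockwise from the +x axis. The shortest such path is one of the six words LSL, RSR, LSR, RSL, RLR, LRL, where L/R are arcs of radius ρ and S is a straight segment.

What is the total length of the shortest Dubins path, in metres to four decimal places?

Let ψ = atan2(Δy, Δx) = atan2(25.56, 1.63) = 86.3511° be the start→goal bearing.
Normalize: d = |goal − start| / ρ = 25.611921/2.64 = 9.701485, α = (θ_start − ψ) mod 360° = 53.6489° = 0.936350 rad, β = (θ_goal − ψ) mod 360° = 99.9489° = 1.744437 rad.
Common terms: sin α = 0.805400, cos α = 0.592732, sin β = 0.984962, cos β = -0.172770, cos(α−β) = 0.690882, d² = 94.118816. Work in radians in the unit-radius frame; every candidate has L = ρ·(t + p + q).
LSL: p² = 2 + d² − 2cos(α−β) + 2d(sin α − sin β) = 91.253009; p = √p² = 9.552644; φ = atan2(cos β − cos α, d + sin α − sin β) = -0.080221 rad; t = (φ − α) mod 2π = 5.266614 rad, q = (β − φ) mod 2π = 1.824658 rad → L = 2.64·(5.266614 + 9.552644 + 1.824658) = 2.64·16.643917 = 43.939940 m
RSR: p² = 2 + d² − 2cos(α−β) + 2d(sin β − sin α) = 98.221093; p = √p² = 9.910656; φ = atan2(cos α − cos β, d − sin α + sin β) = 0.077317 rad; t = (α − φ) mod 2π = 0.859033 rad, q = (φ − β) mod 2π = 4.616065 rad → L = 2.64·(0.859033 + 9.910656 + 4.616065) = 2.64·15.385753 = 40.618389 m
LSR: p² = d² − 2 + 2cos(α−β) + 2d(sin α + sin β) = 128.238925; p = √p² = 11.324263; φ = atan2(−cos α − cos β, d + sin α + sin β) − atan2(−2, p) = 0.138281 rad; t = (φ − α) mod 2π = 5.485117 rad, q = (φ − β) mod 2π = 4.677029 rad → L = 2.64·(5.485117 + 11.324263 + 4.677029) = 2.64·21.486408 = 56.724118 m
RSL: p² = d² − 2 + 2cos(α−β) − 2d(sin α + sin β) = 58.762236; p = √p² = 7.665653; φ = atan2(cos α + cos β, d − sin α − sin β) − atan2(2, p) = -0.202179 rad; t = (α − φ) mod 2π = 1.138529 rad, q = (β − φ) mod 2π = 1.946617 rad → L = 2.64·(1.138529 + 7.665653 + 1.946617) = 2.64·10.750799 = 28.382110 m
RLR: c = (6 − d² + 2cos(α−β) + 2d(sin α − sin β))/8 = -11.277637, |c| > 1 → infeasible
LRL: c = (6 − d² + 2cos(α−β) − 2d(sin α − sin β))/8 = -10.406626, |c| > 1 → infeasible
Shortest: RSL with L = 28.382110 m ≈ 28.3821 m

28.3821 m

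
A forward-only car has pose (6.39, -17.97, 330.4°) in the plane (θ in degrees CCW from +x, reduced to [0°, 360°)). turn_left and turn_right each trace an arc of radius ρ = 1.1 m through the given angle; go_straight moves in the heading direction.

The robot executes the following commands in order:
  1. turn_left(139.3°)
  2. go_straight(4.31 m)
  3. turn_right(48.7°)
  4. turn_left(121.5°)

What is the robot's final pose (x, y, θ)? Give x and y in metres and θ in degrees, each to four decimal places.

set_pose: (x, y, θ) = (6.3900, -17.9700, 330.4000°), ρ = 1.1
turn_left(139.3°): centre at ρ to the left, rotate +139.3° → (7.9690, -16.6428, 469.7000° ≡ 109.7000°)
go_straight(4.31): x += 4.31·cos θ, y += 4.31·sin θ → (6.5161, -12.5850, 109.7000°)
turn_right(48.7°): centre at ρ to the right, rotate −48.7° → (6.5896, -11.6809, 61.0000°)
turn_left(121.5°): centre at ρ to the left, rotate +121.5° → (5.5795, -10.0487, 182.5000°)

(5.5795, -10.0487, 182.5000°)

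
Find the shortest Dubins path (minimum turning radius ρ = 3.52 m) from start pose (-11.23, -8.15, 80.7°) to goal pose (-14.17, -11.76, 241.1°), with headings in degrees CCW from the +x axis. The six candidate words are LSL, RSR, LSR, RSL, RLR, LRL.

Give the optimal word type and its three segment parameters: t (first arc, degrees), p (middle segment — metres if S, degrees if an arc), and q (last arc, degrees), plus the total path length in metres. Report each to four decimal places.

RLR: t = 29.7401°, p = 274.1455°, q = 84.0054°, L = 23.8303 m

Let ψ = atan2(Δy, Δx) = atan2(-3.61, -2.94) = -129.1595° be the start→goal bearing.
Normalize: d = |goal − start| / ρ = 4.655717/3.52 = 1.322647, α = (θ_start − ψ) mod 360° = 209.8595° = 3.662740 rad, β = (θ_goal − ψ) mod 360° = 10.2595° = 0.179062 rad.
Common terms: sin α = -0.497875, cos α = -0.867249, sin β = 0.178107, cos β = 0.984011, cos(α−β) = -0.942057, d² = 1.749395. Work in radians in the unit-radius frame; every candidate has L = ρ·(t + p + q).
LSL: p² = 2 + d² − 2cos(α−β) + 2d(sin α − sin β) = 3.845338; p = √p² = 1.960953; φ = atan2(cos β − cos α, d + sin α − sin β) = 1.234736 rad; t = (φ − α) mod 2π = 3.855182 rad, q = (β − φ) mod 2π = 5.227512 rad → L = 3.52·(3.855182 + 1.960953 + 5.227512) = 3.52·11.043647 = 38.873636 m
RSR: p² = 2 + d² − 2cos(α−β) + 2d(sin β − sin α) = 7.421681; p = √p² = 2.724276; φ = atan2(cos α − cos β, d − sin α + sin β) = -0.747138 rad; t = (α − φ) mod 2π = 4.409878 rad, q = (φ − β) mod 2π = 5.356985 rad → L = 3.52·(4.409878 + 2.724276 + 5.356985) = 3.52·12.491139 = 43.968809 m
LSR: p² = d² − 2 + 2cos(α−β) + 2d(sin α + sin β) = -2.980601 < 0 → infeasible
RSL: p² = d² − 2 + 2cos(α−β) − 2d(sin α + sin β) = -1.288840 < 0 → infeasible
RLR: c = (6 − d² + 2cos(α−β) + 2d(sin α − sin β))/8 = 0.072290; p = 2π − arccos c = 4.784742 rad; φ = atan2(cos α − cos β, d − sin α + sin β) = -0.747138 rad; t = (α − φ + p/2) mod 2π = 0.519063 rad, q = (α − β − t + p) mod 2π = 1.466171 rad → L = 3.52·(0.519063 + 4.784742 + 1.466171) = 3.52·6.769976 = 23.830315 m
LRL: c = (6 − d² + 2cos(α−β) − 2d(sin α − sin β))/8 = 0.519333; p = 2π − arccos c = 5.258459 rad; φ = atan2(cos β − cos α, d + sin α − sin β) = 1.234736 rad; t = (φ − α + p/2) mod 2π = 0.201226 rad, q = (β − α − t + p) mod 2π = 1.573556 rad → L = 3.52·(0.201226 + 5.258459 + 1.573556) = 3.52·7.033241 = 24.757007 m
Shortest: RLR with L = 23.830315 m ≈ 23.8303 m
Convert RLR to answer units (arcs ×180/π): t = 0.519063·180/π = 29.7401°, p = 4.784742·180/π = 274.1455°, q = 1.466171·180/π = 84.0054°, L = 23.8303 m.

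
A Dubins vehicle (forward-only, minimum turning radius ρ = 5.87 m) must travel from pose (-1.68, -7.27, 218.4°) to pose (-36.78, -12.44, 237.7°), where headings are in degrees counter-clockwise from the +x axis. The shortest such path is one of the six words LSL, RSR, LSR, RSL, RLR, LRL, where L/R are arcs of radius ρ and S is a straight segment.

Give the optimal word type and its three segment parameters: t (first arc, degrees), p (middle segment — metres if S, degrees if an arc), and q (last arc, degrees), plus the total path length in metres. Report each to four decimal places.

Let ψ = atan2(Δy, Δx) = atan2(-5.17, -35.10) = -171.6210° be the start→goal bearing.
Normalize: d = |goal − start| / ρ = 35.478711/5.87 = 6.044073, α = (θ_start − ψ) mod 360° = 30.0210° = 0.523965 rad, β = (θ_goal − ψ) mod 360° = 49.3210° = 0.860813 rad.
Common terms: sin α = 0.500317, cos α = 0.865842, sin β = 0.758373, cos β = 0.651821, cos(α−β) = 0.943801, d² = 36.530823. Work in radians in the unit-radius frame; every candidate has L = ρ·(t + p + q).
LSL: p² = 2 + d² − 2cos(α−β) + 2d(sin α − sin β) = 33.523801; p = √p² = 5.789974; φ = atan2(cos β − cos α, d + sin α − sin β) = -0.036973 rad; t = (φ − α) mod 2π = 5.722248 rad, q = (β − φ) mod 2π = 0.897786 rad → L = 5.87·(5.722248 + 5.789974 + 0.897786) = 5.87·12.410008 = 72.846747 m
RSR: p² = 2 + d² − 2cos(α−β) + 2d(sin β − sin α) = 39.762640; p = √p² = 6.305762; φ = atan2(cos α − cos β, d − sin α + sin β) = 0.033947 rad; t = (α − φ) mod 2π = 0.490017 rad, q = (φ − β) mod 2π = 5.456319 rad → L = 5.87·(0.490017 + 6.305762 + 5.456319) = 5.87·12.252099 = 71.919822 m
LSR: p² = d² − 2 + 2cos(α−β) + 2d(sin α + sin β) = 51.633648; p = √p² = 7.185656; φ = atan2(−cos α − cos β, d + sin α + sin β) − atan2(−2, p) = 0.066558 rad; t = (φ − α) mod 2π = 5.825779 rad, q = (φ − β) mod 2π = 5.488930 rad → L = 5.87·(5.825779 + 7.185656 + 5.488930) = 5.87·18.500364 = 108.597138 m
RSL: p² = d² − 2 + 2cos(α−β) − 2d(sin α + sin β) = 21.203201; p = √p² = 4.604693; φ = atan2(cos α + cos β, d − sin α − sin β) − atan2(2, p) = -0.102643 rad; t = (α − φ) mod 2π = 0.626608 rad, q = (β − φ) mod 2π = 0.963456 rad → L = 5.87·(0.626608 + 4.604693 + 0.963456) = 5.87·6.194757 = 36.363224 m
RLR: c = (6 − d² + 2cos(α−β) + 2d(sin α − sin β))/8 = -3.970330, |c| > 1 → infeasible
LRL: c = (6 − d² + 2cos(α−β) − 2d(sin α − sin β))/8 = -3.190475, |c| > 1 → infeasible
Shortest: RSL with L = 36.363224 m ≈ 36.3632 m
Convert RSL to answer units (arcs ×180/π): t = 0.626608·180/π = 35.9020°, p = ρ·p = 5.87·4.604693 = 27.0296 m, q = 0.963456·180/π = 55.2020°, L = 36.3632 m.

RSL: t = 35.9020°, p = 27.0296 m, q = 55.2020°, L = 36.3632 m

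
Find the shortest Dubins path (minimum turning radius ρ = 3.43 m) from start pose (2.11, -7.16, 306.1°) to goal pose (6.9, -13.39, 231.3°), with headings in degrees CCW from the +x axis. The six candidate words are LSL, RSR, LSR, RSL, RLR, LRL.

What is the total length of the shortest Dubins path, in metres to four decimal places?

Let ψ = atan2(Δy, Δx) = atan2(-6.23, 4.79) = -52.4447° be the start→goal bearing.
Normalize: d = |goal − start| / ρ = 7.858562/3.43 = 2.291126, α = (θ_start − ψ) mod 360° = 358.5447° = 6.257786 rad, β = (θ_goal − ψ) mod 360° = 283.7447° = 4.952280 rad.
Common terms: sin α = -0.025396, cos α = 0.999677, sin β = -0.971364, cos β = 0.237597, cos(α−β) = 0.262189, d² = 5.249258. Work in radians in the unit-radius frame; every candidate has L = ρ·(t + p + q).
LSL: p² = 2 + d² − 2cos(α−β) + 2d(sin α − sin β) = 11.059542; p = √p² = 3.325589; φ = atan2(cos β − cos α, d + sin α − sin β) = -0.231211 rad; t = (φ − α) mod 2π = 6.077373 rad, q = (β − φ) mod 2π = 5.183491 rad → L = 3.43·(6.077373 + 3.325589 + 5.183491) = 3.43·14.586453 = 50.031535 m
RSR: p² = 2 + d² − 2cos(α−β) + 2d(sin β − sin α) = 2.390218; p = √p² = 1.546033; φ = atan2(cos α − cos β, d − sin α + sin β) = 0.515450 rad; t = (α − φ) mod 2π = 5.742336 rad, q = (φ − β) mod 2π = 1.846355 rad → L = 3.43·(5.742336 + 1.546033 + 1.846355) = 3.43·9.134725 = 31.332105 m
LSR: p² = d² − 2 + 2cos(α−β) + 2d(sin α + sin β) = -0.793769 < 0 → infeasible
RSL: p² = d² − 2 + 2cos(α−β) − 2d(sin α + sin β) = 8.341043; p = √p² = 2.888086; φ = atan2(cos α + cos β, d − sin α − sin β) − atan2(2, p) = -0.245753 rad; t = (α − φ) mod 2π = 0.220354 rad, q = (β − φ) mod 2π = 5.198033 rad → L = 3.43·(0.220354 + 2.888086 + 5.198033) = 3.43·8.306474 = 28.491207 m
RLR: c = (6 − d² + 2cos(α−β) + 2d(sin α − sin β))/8 = 0.701223; p = 2π − arccos c = 5.489500 rad; φ = atan2(cos α − cos β, d − sin α + sin β) = 0.515450 rad; t = (α − φ + p/2) mod 2π = 2.203901 rad, q = (α − β − t + p) mod 2π = 4.591105 rad → L = 3.43·(2.203901 + 5.489500 + 4.591105) = 3.43·12.284506 = 42.135857 m
LRL: c = (6 − d² + 2cos(α−β) − 2d(sin α − sin β))/8 = -0.382443; p = 2π − arccos c = 4.319950 rad; φ = atan2(cos β − cos α, d + sin α − sin β) = -0.231211 rad; t = (φ − α + p/2) mod 2π = 1.954163 rad, q = (β − α − t + p) mod 2π = 1.060281 rad → L = 3.43·(1.954163 + 4.319950 + 1.060281) = 3.43·7.334395 = 25.156973 m
Shortest: LRL with L = 25.156973 m ≈ 25.1570 m

25.1570 m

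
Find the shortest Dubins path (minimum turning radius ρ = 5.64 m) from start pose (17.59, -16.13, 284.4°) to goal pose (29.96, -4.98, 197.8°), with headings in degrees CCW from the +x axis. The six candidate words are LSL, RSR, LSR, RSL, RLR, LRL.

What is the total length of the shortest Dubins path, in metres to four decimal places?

36.5904 m

Let ψ = atan2(Δy, Δx) = atan2(11.15, 12.37) = 42.0307° be the start→goal bearing.
Normalize: d = |goal − start| / ρ = 16.653510/5.64 = 2.952750, α = (θ_start − ψ) mod 360° = 242.3693° = 4.230143 rad, β = (θ_goal − ψ) mod 360° = 155.7693° = 2.718687 rad.
Common terms: sin α = -0.885955, cos α = -0.463771, sin β = 0.410411, cos β = -0.911900, cos(α−β) = 0.059306, d² = 8.718733. Work in radians in the unit-radius frame; every candidate has L = ρ·(t + p + q).
LSL: p² = 2 + d² − 2cos(α−β) + 2d(sin α − sin β) = 2.944426; p = √p² = 1.715933; φ = atan2(cos β − cos α, d + sin α − sin β) = -0.264222 rad; t = (φ − α) mod 2π = 1.788821 rad, q = (β − φ) mod 2π = 2.982909 rad → L = 5.64·(1.788821 + 1.715933 + 2.982909) = 5.64·6.487663 = 36.590420 m
RSR: p² = 2 + d² − 2cos(α−β) + 2d(sin β − sin α) = 18.255814; p = √p² = 4.272682; φ = atan2(cos α − cos β, d − sin α + sin β) = 0.105076 rad; t = (α − φ) mod 2π = 4.125067 rad, q = (φ − β) mod 2π = 3.669574 rad → L = 5.64·(4.125067 + 4.272682 + 3.669574) = 5.64·12.067323 = 68.059700 m
LSR: p² = d² − 2 + 2cos(α−β) + 2d(sin α + sin β) = 4.029021; p = √p² = 2.007242; φ = atan2(−cos α − cos β, d + sin α + sin β) − atan2(−2, p) = 1.290518 rad; t = (φ − α) mod 2π = 3.343561 rad, q = (φ − β) mod 2π = 4.855016 rad → L = 5.64·(3.343561 + 2.007242 + 4.855016) = 5.64·10.205819 = 57.560822 m
RSL: p² = d² − 2 + 2cos(α−β) − 2d(sin α + sin β) = 9.645670; p = √p² = 3.105748; φ = atan2(cos α + cos β, d − sin α − sin β) − atan2(2, p) = -0.953723 rad; t = (α − φ) mod 2π = 5.183866 rad, q = (β − φ) mod 2π = 3.672411 rad → L = 5.64·(5.183866 + 3.105748 + 3.672411) = 5.64·11.962024 = 67.465816 m
RLR: c = (6 − d² + 2cos(α−β) + 2d(sin α − sin β))/8 = -1.281977, |c| > 1 → infeasible
LRL: c = (6 − d² + 2cos(α−β) − 2d(sin α − sin β))/8 = 0.631947; p = 2π − arccos c = 5.396452 rad; φ = atan2(cos β − cos α, d + sin α − sin β) = -0.264222 rad; t = (φ − α + p/2) mod 2π = 4.487047 rad, q = (β − α − t + p) mod 2π = 5.681135 rad → L = 5.64·(4.487047 + 5.396452 + 5.681135) = 5.64·15.564633 = 87.784532 m
Shortest: LSL with L = 36.590420 m ≈ 36.5904 m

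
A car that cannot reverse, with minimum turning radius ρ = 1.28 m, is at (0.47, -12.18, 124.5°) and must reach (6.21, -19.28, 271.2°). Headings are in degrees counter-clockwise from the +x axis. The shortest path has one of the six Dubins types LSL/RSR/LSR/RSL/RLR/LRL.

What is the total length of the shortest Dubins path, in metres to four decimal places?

13.3236 m

Let ψ = atan2(Δy, Δx) = atan2(-7.10, 5.74) = -51.0462° be the start→goal bearing.
Normalize: d = |goal − start| / ρ = 9.130038/1.28 = 7.132842, α = (θ_start − ψ) mod 360° = 175.5462° = 3.063859 rad, β = (θ_goal − ψ) mod 360° = 322.2462° = 5.624257 rad.
Common terms: sin α = 0.077656, cos α = -0.996980, sin β = -0.612270, cos β = 0.790649, cos(α−β) = -0.835807, d² = 50.877441. Work in radians in the unit-radius frame; every candidate has L = ρ·(t + p + q).
LSL: p² = 2 + d² − 2cos(α−β) + 2d(sin α − sin β) = 64.391322; p = √p² = 8.024420; φ = atan2(cos β − cos α, d + sin α − sin β) = 0.224659 rad; t = (φ − α) mod 2π = 3.443985 rad, q = (β − φ) mod 2π = 5.399598 rad → L = 1.28·(3.443985 + 8.024420 + 5.399598) = 1.28·16.868004 = 21.591045 m
RSR: p² = 2 + d² − 2cos(α−β) + 2d(sin β − sin α) = 44.706791; p = √p² = 6.686314; φ = atan2(cos α − cos β, d − sin α + sin β) = -0.270649 rad; t = (α − φ) mod 2π = 3.334507 rad, q = (φ − β) mod 2π = 0.388280 rad → L = 1.28·(3.334507 + 6.686314 + 0.388280) = 1.28·10.409101 = 13.323649 m
LSR: p² = d² − 2 + 2cos(α−β) + 2d(sin α + sin β) = 39.579186; p = √p² = 6.291199; φ = atan2(−cos α − cos β, d + sin α + sin β) − atan2(−2, p) = 0.339061 rad; t = (φ − α) mod 2π = 3.558388 rad, q = (φ − β) mod 2π = 0.997990 rad → L = 1.28·(3.558388 + 6.291199 + 0.997990) = 1.28·10.847577 = 13.884899 m
RSL: p² = d² − 2 + 2cos(α−β) − 2d(sin α + sin β) = 54.832467; p = √p² = 7.404895; φ = atan2(cos α + cos β, d − sin α − sin β) − atan2(2, p) = -0.290701 rad; t = (α − φ) mod 2π = 3.354559 rad, q = (β − φ) mod 2π = 5.914957 rad → L = 1.28·(3.354559 + 7.404895 + 5.914957) = 1.28·16.674412 = 21.343247 m
RLR: c = (6 − d² + 2cos(α−β) + 2d(sin α − sin β))/8 = -4.588349, |c| > 1 → infeasible
LRL: c = (6 − d² + 2cos(α−β) − 2d(sin α − sin β))/8 = -7.048915, |c| > 1 → infeasible
Shortest: RSR with L = 13.323649 m ≈ 13.3236 m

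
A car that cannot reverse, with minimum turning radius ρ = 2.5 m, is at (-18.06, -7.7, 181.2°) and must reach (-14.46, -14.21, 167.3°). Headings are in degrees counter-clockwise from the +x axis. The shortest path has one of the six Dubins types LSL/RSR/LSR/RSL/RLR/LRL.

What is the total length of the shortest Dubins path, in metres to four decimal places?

Let ψ = atan2(Δy, Δx) = atan2(-6.51, 3.60) = -61.0576° be the start→goal bearing.
Normalize: d = |goal − start| / ρ = 7.439093/2.5 = 2.975637, α = (θ_start − ψ) mod 360° = 242.2576° = 4.228193 rad, β = (θ_goal − ψ) mod 360° = 228.3576° = 3.985592 rad.
Common terms: sin α = -0.885049, cos α = -0.465497, sin β = -0.747307, cos β = -0.664479, cos(α−β) = 0.970716, d² = 8.854416. Work in radians in the unit-radius frame; every candidate has L = ρ·(t + p + q).
LSL: p² = 2 + d² − 2cos(α−β) + 2d(sin α − sin β) = 8.093238; p = √p² = 2.844862; φ = atan2(cos β − cos α, d + sin α − sin β) = -0.070002 rad; t = (φ − α) mod 2π = 1.984991 rad, q = (β − φ) mod 2π = 4.055594 rad → L = 2.5·(1.984991 + 2.844862 + 4.055594) = 2.5·8.885446 = 22.213616 m
RSR: p² = 2 + d² − 2cos(α−β) + 2d(sin β − sin α) = 9.732728; p = √p² = 3.119732; φ = atan2(cos α − cos β, d − sin α + sin β) = 0.063825 rad; t = (α − φ) mod 2π = 4.164368 rad, q = (φ − β) mod 2π = 2.361418 rad → L = 2.5·(4.164368 + 3.119732 + 2.361418) = 2.5·9.645518 = 24.113795 m
LSR: p² = d² − 2 + 2cos(α−β) + 2d(sin α + sin β) = -0.918750 < 0 → infeasible
RSL: p² = d² − 2 + 2cos(α−β) − 2d(sin α + sin β) = 18.510448; p = √p² = 4.302377; φ = atan2(cos α + cos β, d − sin α − sin β) − atan2(2, p) = -0.675618 rad; t = (α − φ) mod 2π = 4.903811 rad, q = (β − φ) mod 2π = 4.661210 rad → L = 2.5·(4.903811 + 4.302377 + 4.661210) = 2.5·13.867397 = 34.668493 m
RLR: c = (6 − d² + 2cos(α−β) + 2d(sin α − sin β))/8 = -0.216591; p = 2π − arccos c = 4.494068 rad; φ = atan2(cos α − cos β, d − sin α + sin β) = 0.063825 rad; t = (α − φ + p/2) mod 2π = 0.128216 rad, q = (α − β − t + p) mod 2π = 4.608452 rad → L = 2.5·(0.128216 + 4.494068 + 4.608452) = 2.5·9.230736 = 23.076841 m
LRL: c = (6 − d² + 2cos(α−β) − 2d(sin α − sin β))/8 = -0.011655; p = 2π − arccos c = 4.700734 rad; φ = atan2(cos β − cos α, d + sin α − sin β) = -0.070002 rad; t = (φ − α + p/2) mod 2π = 4.335358 rad, q = (β − α − t + p) mod 2π = 0.122775 rad → L = 2.5·(4.335358 + 4.700734 + 0.122775) = 2.5·9.158867 = 22.897168 m
Shortest: LSL with L = 22.213616 m ≈ 22.2136 m

22.2136 m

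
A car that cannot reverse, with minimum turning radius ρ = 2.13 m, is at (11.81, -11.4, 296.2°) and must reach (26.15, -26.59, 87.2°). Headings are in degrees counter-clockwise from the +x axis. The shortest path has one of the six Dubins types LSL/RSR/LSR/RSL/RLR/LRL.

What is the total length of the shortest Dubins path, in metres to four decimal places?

Let ψ = atan2(Δy, Δx) = atan2(-15.19, 14.34) = -46.6488° be the start→goal bearing.
Normalize: d = |goal − start| / ρ = 20.889512/2.13 = 9.807282, α = (θ_start − ψ) mod 360° = 342.8488° = 5.983840 rad, β = (θ_goal − ψ) mod 360° = 133.8488° = 2.336102 rad.
Common terms: sin α = -0.294895, cos α = 0.955530, sin β = 0.721171, cos β = -0.692757, cos(α−β) = -0.874620, d² = 96.182790. Work in radians in the unit-radius frame; every candidate has L = ρ·(t + p + q).
LSL: p² = 2 + d² − 2cos(α−β) + 2d(sin α − sin β) = 80.002340; p = √p² = 8.944403; φ = atan2(cos β − cos α, d + sin α − sin β) = -0.185341 rad; t = (φ − α) mod 2π = 0.114005 rad, q = (β − φ) mod 2π = 2.521442 rad → L = 2.13·(0.114005 + 8.944403 + 2.521442) = 2.13·11.579850 = 24.665080 m
RSR: p² = 2 + d² − 2cos(α−β) + 2d(sin β − sin α) = 119.861719; p = √p² = 10.948138; φ = atan2(cos α − cos β, d − sin α + sin β) = 0.151129 rad; t = (α − φ) mod 2π = 5.832711 rad, q = (φ − β) mod 2π = 4.098212 rad → L = 2.13·(5.832711 + 10.948138 + 4.098212) = 2.13·20.879061 = 44.472400 m
LSR: p² = d² − 2 + 2cos(α−β) + 2d(sin α + sin β) = 100.794768; p = √p² = 10.039660; φ = atan2(−cos α − cos β, d + sin α + sin β) − atan2(−2, p) = 0.170964 rad; t = (φ − α) mod 2π = 0.470309 rad, q = (φ − β) mod 2π = 4.118048 rad → L = 2.13·(0.470309 + 10.039660 + 4.118048) = 2.13·14.628017 = 31.157676 m
RSL: p² = d² − 2 + 2cos(α−β) − 2d(sin α + sin β) = 84.072333; p = √p² = 9.169097; φ = atan2(cos α + cos β, d − sin α − sin β) − atan2(2, p) = -0.186756 rad; t = (α − φ) mod 2π = 6.170596 rad, q = (β − φ) mod 2π = 2.522858 rad → L = 2.13·(6.170596 + 9.169097 + 2.522858) = 2.13·17.862551 = 38.047233 m
RLR: c = (6 − d² + 2cos(α−β) + 2d(sin α − sin β))/8 = -13.982715, |c| > 1 → infeasible
LRL: c = (6 − d² + 2cos(α−β) − 2d(sin α − sin β))/8 = -9.000293, |c| > 1 → infeasible
Shortest: LSL with L = 24.665080 m ≈ 24.6651 m

24.6651 m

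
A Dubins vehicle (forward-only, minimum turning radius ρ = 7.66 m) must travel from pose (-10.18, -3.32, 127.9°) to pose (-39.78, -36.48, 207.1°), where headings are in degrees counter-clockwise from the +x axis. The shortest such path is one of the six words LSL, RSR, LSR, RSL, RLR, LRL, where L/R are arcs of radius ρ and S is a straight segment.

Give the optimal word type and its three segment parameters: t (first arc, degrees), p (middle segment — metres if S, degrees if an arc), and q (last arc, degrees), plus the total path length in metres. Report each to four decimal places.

LSR: t = 117.0122°, p = 31.0617 m, q = 37.8122°, L = 51.7605 m

Let ψ = atan2(Δy, Δx) = atan2(-33.16, -29.60) = -131.7534° be the start→goal bearing.
Normalize: d = |goal − start| / ρ = 44.449360/7.66 = 5.802789, α = (θ_start − ψ) mod 360° = 259.6534° = 4.531807 rad, β = (θ_goal − ψ) mod 360° = 338.8534° = 5.914108 rad.
Common terms: sin α = -0.983739, cos α = -0.179602, sin β = -0.360755, cos β = 0.932661, cos(α−β) = 0.187381, d² = 33.672354. Work in radians in the unit-radius frame; every candidate has L = ρ·(t + p + q).
LSL: p² = 2 + d² − 2cos(α−β) + 2d(sin α − sin β) = 28.067498; p = √p² = 5.297877; φ = atan2(cos β − cos α, d + sin α − sin β) = 0.211519 rad; t = (φ − α) mod 2π = 1.962897 rad, q = (β − φ) mod 2π = 5.702589 rad → L = 7.66·(1.962897 + 5.297877 + 5.702589) = 7.66·12.963363 = 99.299359 m
RSR: p² = 2 + d² − 2cos(α−β) + 2d(sin β − sin α) = 42.527685; p = √p² = 6.521325; φ = atan2(cos α − cos β, d − sin α + sin β) = -0.171396 rad; t = (α − φ) mod 2π = 4.703203 rad, q = (φ − β) mod 2π = 0.197682 rad → L = 7.66·(4.703203 + 6.521325 + 0.197682) = 7.66·11.422210 = 87.494128 m
LSR: p² = d² − 2 + 2cos(α−β) + 2d(sin α + sin β) = 16.443484; p = √p² = 4.055057; φ = atan2(−cos α − cos β, d + sin α + sin β) − atan2(−2, p) = 0.290870 rad; t = (φ − α) mod 2π = 2.042248 rad, q = (φ − β) mod 2π = 0.659947 rad → L = 7.66·(2.042248 + 4.055057 + 0.659947) = 7.66·6.757251 = 51.760543 m
RSL: p² = d² − 2 + 2cos(α−β) − 2d(sin α + sin β) = 47.650750; p = √p² = 6.902952; φ = atan2(cos α + cos β, d − sin α − sin β) − atan2(2, p) = -0.177034 rad; t = (α − φ) mod 2π = 4.708841 rad, q = (β − φ) mod 2π = 6.091142 rad → L = 7.66·(4.708841 + 6.902952 + 6.091142) = 7.66·17.702935 = 135.604483 m
RLR: c = (6 − d² + 2cos(α−β) + 2d(sin α − sin β))/8 = -4.315961, |c| > 1 → infeasible
LRL: c = (6 − d² + 2cos(α−β) − 2d(sin α − sin β))/8 = -2.508437, |c| > 1 → infeasible
Shortest: LSR with L = 51.760543 m ≈ 51.7605 m
Convert LSR to answer units (arcs ×180/π): t = 2.042248·180/π = 117.0122°, p = ρ·p = 7.66·4.055057 = 31.0617 m, q = 0.659947·180/π = 37.8122°, L = 51.7605 m.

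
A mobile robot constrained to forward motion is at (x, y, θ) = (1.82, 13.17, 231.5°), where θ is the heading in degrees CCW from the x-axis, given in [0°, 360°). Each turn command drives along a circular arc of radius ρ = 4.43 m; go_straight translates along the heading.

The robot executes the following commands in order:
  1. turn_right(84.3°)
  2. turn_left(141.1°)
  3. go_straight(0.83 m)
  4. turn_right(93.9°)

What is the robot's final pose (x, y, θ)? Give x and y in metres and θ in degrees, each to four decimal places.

set_pose: (x, y, θ) = (1.8200, 13.1700, 231.5000°), ρ = 4.43
turn_right(84.3°): centre at ρ to the right, rotate −84.3° → (-4.0467, 12.2040, 147.2000°)
turn_left(141.1°): centre at ρ to the left, rotate +141.1° → (-10.6524, 7.0893, 288.3000°)
go_straight(0.83): x += 0.83·cos θ, y += 0.83·sin θ → (-10.3918, 6.3013, 288.3000°)
turn_right(93.9°): centre at ρ to the right, rotate −93.9° → (-13.4961, 0.6195, 194.4000°)

(-13.4961, 0.6195, 194.4000°)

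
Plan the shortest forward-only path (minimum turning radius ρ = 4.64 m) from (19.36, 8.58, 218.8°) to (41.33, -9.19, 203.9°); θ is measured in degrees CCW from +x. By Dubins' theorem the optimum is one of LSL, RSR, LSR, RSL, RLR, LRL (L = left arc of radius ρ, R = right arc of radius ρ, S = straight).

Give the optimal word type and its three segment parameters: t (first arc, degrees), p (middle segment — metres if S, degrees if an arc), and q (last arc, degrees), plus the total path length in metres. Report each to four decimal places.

LSR: t = 139.1149°, p = 17.5320 m, q = 154.0149°, L = 41.2706 m

Let ψ = atan2(Δy, Δx) = atan2(-17.77, 21.97) = -38.9670° be the start→goal bearing.
Normalize: d = |goal − start| / ρ = 28.256925/4.64 = 6.089854, α = (θ_start − ψ) mod 360° = 257.7670° = 4.498882 rad, β = (θ_goal − ψ) mod 360° = 242.8670° = 4.238828 rad.
Common terms: sin α = -0.977294, cos α = -0.211888, sin β = -0.889950, cos β = -0.456058, cos(α−β) = 0.966376, d² = 37.086328. Work in radians in the unit-radius frame; every candidate has L = ρ·(t + p + q).
LSL: p² = 2 + d² − 2cos(α−β) + 2d(sin α − sin β) = 36.089753; p = √p² = 6.007475; φ = atan2(cos β − cos α, d + sin α − sin β) = -0.040656 rad; t = (φ − α) mod 2π = 1.743647 rad, q = (β − φ) mod 2π = 4.279484 rad → L = 4.64·(1.743647 + 6.007475 + 4.279484) = 4.64·12.030606 = 55.822012 m
RSR: p² = 2 + d² − 2cos(α−β) + 2d(sin β − sin α) = 38.217398; p = √p² = 6.182022; φ = atan2(cos α − cos β, d − sin α + sin β) = 0.039507 rad; t = (α − φ) mod 2π = 4.459375 rad, q = (φ − β) mod 2π = 2.083864 rad → L = 4.64·(4.459375 + 6.182022 + 2.083864) = 4.64·12.725262 = 59.045213 m
LSR: p² = d² − 2 + 2cos(α−β) + 2d(sin α + sin β) = 14.276591; p = √p² = 3.778438; φ = atan2(−cos α − cos β, d + sin α + sin β) − atan2(−2, p) = 0.643710 rad; t = (φ − α) mod 2π = 2.428013 rad, q = (φ − β) mod 2π = 2.688067 rad → L = 4.64·(2.428013 + 3.778438 + 2.688067) = 4.64·8.894518 = 41.270563 m
RSL: p² = d² − 2 + 2cos(α−β) − 2d(sin α + sin β) = 59.761569; p = √p² = 7.730561; φ = atan2(cos α + cos β, d − sin α − sin β) − atan2(2, p) = -0.336910 rad; t = (α − φ) mod 2π = 4.835792 rad, q = (β − φ) mod 2π = 4.575738 rad → L = 4.64·(4.835792 + 7.730561 + 4.575738) = 4.64·17.142091 = 79.539302 m
RLR: c = (6 − d² + 2cos(α−β) + 2d(sin α − sin β))/8 = -3.777175, |c| > 1 → infeasible
LRL: c = (6 − d² + 2cos(α−β) − 2d(sin α − sin β))/8 = -3.511219, |c| > 1 → infeasible
Shortest: LSR with L = 41.270563 m ≈ 41.2706 m
Convert LSR to answer units (arcs ×180/π): t = 2.428013·180/π = 139.1149°, p = ρ·p = 4.64·3.778438 = 17.5320 m, q = 2.688067·180/π = 154.0149°, L = 41.2706 m.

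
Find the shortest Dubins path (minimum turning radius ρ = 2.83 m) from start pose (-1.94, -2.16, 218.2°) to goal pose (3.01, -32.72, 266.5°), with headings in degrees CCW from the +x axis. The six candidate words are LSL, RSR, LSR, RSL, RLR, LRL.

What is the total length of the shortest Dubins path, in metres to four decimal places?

Let ψ = atan2(Δy, Δx) = atan2(-30.56, 4.95) = -80.7993° be the start→goal bearing.
Normalize: d = |goal − start| / ρ = 30.958296/2.83 = 10.939327, α = (θ_start − ψ) mod 360° = 298.9993° = 5.218523 rad, β = (θ_goal − ψ) mod 360° = 347.2993° = 6.061517 rad.
Common terms: sin α = -0.874625, cos α = 0.484800, sin β = -0.219857, cos β = 0.975532, cos(α−β) = 0.665230, d² = 119.668881. Work in radians in the unit-radius frame; every candidate has L = ρ·(t + p + q).
LSL: p² = 2 + d² − 2cos(α−β) + 2d(sin α − sin β) = 106.012980; p = √p² = 10.296260; φ = atan2(cos β − cos α, d + sin α − sin β) = 0.047679 rad; t = (φ − α) mod 2π = 1.112342 rad, q = (β − φ) mod 2π = 6.013838 rad → L = 2.83·(1.112342 + 10.296260 + 6.013838) = 2.83·17.422440 = 49.305505 m
RSR: p² = 2 + d² − 2cos(α−β) + 2d(sin β − sin α) = 134.663860; p = √p² = 11.604476; φ = atan2(cos α − cos β, d − sin α + sin β) = -0.042301 rad; t = (α − φ) mod 2π = 5.260824 rad, q = (φ − β) mod 2π = 0.179367 rad → L = 2.83·(5.260824 + 11.604476 + 0.179367) = 2.83·17.044667 = 48.236408 m
LSR: p² = d² − 2 + 2cos(α−β) + 2d(sin α + sin β) = 95.053533; p = √p² = 9.749540; φ = atan2(−cos α − cos β, d + sin α + sin β) − atan2(−2, p) = 0.055070 rad; t = (φ − α) mod 2π = 1.119732 rad, q = (φ − β) mod 2π = 0.276738 rad → L = 2.83·(1.119732 + 9.749540 + 0.276738) = 2.83·11.146011 = 31.543211 m
RSL: p² = d² − 2 + 2cos(α−β) − 2d(sin α + sin β) = 142.945150; p = √p² = 11.955967; φ = atan2(cos α + cos β, d − sin α − sin β) − atan2(2, p) = -0.044984 rad; t = (α − φ) mod 2π = 5.263507 rad, q = (β − φ) mod 2π = 6.106501 rad → L = 2.83·(5.263507 + 11.955967 + 6.106501) = 2.83·23.325975 = 66.012509 m
RLR: c = (6 − d² + 2cos(α−β) + 2d(sin α − sin β))/8 = -15.832983, |c| > 1 → infeasible
LRL: c = (6 − d² + 2cos(α−β) − 2d(sin α − sin β))/8 = -12.251623, |c| > 1 → infeasible
Shortest: LSR with L = 31.543211 m ≈ 31.5432 m

31.5432 m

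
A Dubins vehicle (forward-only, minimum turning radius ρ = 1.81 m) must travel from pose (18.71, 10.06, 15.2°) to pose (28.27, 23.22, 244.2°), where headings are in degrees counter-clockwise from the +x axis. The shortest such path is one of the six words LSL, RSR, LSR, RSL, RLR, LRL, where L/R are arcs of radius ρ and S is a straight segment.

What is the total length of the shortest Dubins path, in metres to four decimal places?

Let ψ = atan2(Δy, Δx) = atan2(13.16, 9.56) = 54.0037° be the start→goal bearing.
Normalize: d = |goal − start| / ρ = 16.265891/1.81 = 8.986680, α = (θ_start − ψ) mod 360° = 321.1963° = 5.605933 rad, β = (θ_goal − ψ) mod 360° = 190.1963° = 3.319552 rad.
Common terms: sin α = -0.626654, cos α = 0.779297, sin β = -0.177021, cos β = -0.984207, cos(α−β) = -0.656059, d² = 80.760416. Work in radians in the unit-radius frame; every candidate has L = ρ·(t + p + q).
LSL: p² = 2 + d² − 2cos(α−β) + 2d(sin α − sin β) = 75.991117; p = √p² = 8.717288; φ = atan2(cos β − cos α, d + sin α − sin β) = -0.203706 rad; t = (φ − α) mod 2π = 0.473547 rad, q = (β − φ) mod 2π = 3.523257 rad → L = 1.81·(0.473547 + 8.717288 + 3.523257) = 1.81·12.714092 = 23.012507 m
RSR: p² = 2 + d² − 2cos(α−β) + 2d(sin β − sin α) = 92.153951; p = √p² = 9.599685; φ = atan2(cos α − cos β, d − sin α + sin β) = 0.184754 rad; t = (α − φ) mod 2π = 5.421179 rad, q = (φ − β) mod 2π = 3.148387 rad → L = 1.81·(5.421179 + 9.599685 + 3.148387) = 1.81·18.169252 = 32.886345 m
LSR: p² = d² − 2 + 2cos(α−β) + 2d(sin α + sin β) = 63.003553; p = √p² = 7.937478; φ = atan2(−cos α − cos β, d + sin α + sin β) − atan2(−2, p) = 0.271867 rad; t = (φ − α) mod 2π = 0.949119 rad, q = (φ − β) mod 2π = 3.235501 rad → L = 1.81·(0.949119 + 7.937478 + 3.235501) = 1.81·12.122097 = 21.940996 m
RSL: p² = d² − 2 + 2cos(α−β) − 2d(sin α + sin β) = 91.893044; p = √p² = 9.586086; φ = atan2(cos α + cos β, d − sin α − sin β) − atan2(2, p) = -0.226612 rad; t = (α − φ) mod 2π = 5.832545 rad, q = (β − φ) mod 2π = 3.546163 rad → L = 1.81·(5.832545 + 9.586086 + 3.546163) = 1.81·18.964794 = 34.326278 m
RLR: c = (6 − d² + 2cos(α−β) + 2d(sin α − sin β))/8 = -10.519244, |c| > 1 → infeasible
LRL: c = (6 − d² + 2cos(α−β) − 2d(sin α − sin β))/8 = -8.498890, |c| > 1 → infeasible
Shortest: LSR with L = 21.940996 m ≈ 21.9410 m

21.9410 m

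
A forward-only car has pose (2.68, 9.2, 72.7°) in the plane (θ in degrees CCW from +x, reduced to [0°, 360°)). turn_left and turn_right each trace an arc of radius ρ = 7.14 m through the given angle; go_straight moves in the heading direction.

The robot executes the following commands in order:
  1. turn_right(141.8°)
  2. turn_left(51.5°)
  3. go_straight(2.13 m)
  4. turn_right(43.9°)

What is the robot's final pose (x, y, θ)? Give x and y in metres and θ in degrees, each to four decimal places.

set_pose: (x, y, θ) = (2.6800, 9.2000, 72.7000°), ρ = 7.14
turn_right(141.8°): centre at ρ to the right, rotate −141.8° → (16.1672, 9.6239, -69.1000° ≡ 290.9000°)
turn_left(51.5°): centre at ρ to the left, rotate +51.5° → (20.6785, 5.3652, 342.4000°)
go_straight(2.13): x += 2.13·cos θ, y += 2.13·sin θ → (22.7088, 4.7211, 342.4000°)
turn_right(43.9°): centre at ρ to the right, rotate −43.9° → (26.8246, 1.3223, 298.5000°)

(26.8246, 1.3223, 298.5000°)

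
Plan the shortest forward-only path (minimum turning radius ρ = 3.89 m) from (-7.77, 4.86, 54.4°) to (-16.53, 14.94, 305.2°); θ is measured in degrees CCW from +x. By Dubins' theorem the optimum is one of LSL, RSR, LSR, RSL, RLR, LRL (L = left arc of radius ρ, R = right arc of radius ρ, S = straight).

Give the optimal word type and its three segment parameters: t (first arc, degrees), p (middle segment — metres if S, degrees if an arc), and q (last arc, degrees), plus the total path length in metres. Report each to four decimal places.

LSL: t = 49.1197°, p = 10.3445 m, q = 201.6803°, L = 27.3722 m

Let ψ = atan2(Δy, Δx) = atan2(10.08, -8.76) = 130.9922° be the start→goal bearing.
Normalize: d = |goal − start| / ρ = 13.354550/3.89 = 3.433046, α = (θ_start − ψ) mod 360° = 283.4078° = 4.946399 rad, β = (θ_goal − ψ) mod 360° = 174.2078° = 3.040500 rad.
Common terms: sin α = -0.972744, cos α = 0.231880, sin β = 0.100921, cos β = -0.994894, cos(α−β) = -0.328867, d² = 11.785806. Work in radians in the unit-radius frame; every candidate has L = ρ·(t + p + q).
LSL: p² = 2 + d² − 2cos(α−β) + 2d(sin α − sin β) = 7.071656; p = √p² = 2.659259; φ = atan2(cos β − cos α, d + sin α − sin β) = -0.479485 rad; t = (φ − α) mod 2π = 0.857301 rad, q = (β − φ) mod 2π = 3.519985 rad → L = 3.89·(0.857301 + 2.659259 + 3.519985) = 3.89·7.036544 = 27.372157 m
RSR: p² = 2 + d² − 2cos(α−β) + 2d(sin β − sin α) = 21.815423; p = √p² = 4.670698; φ = atan2(cos α − cos β, d − sin α + sin β) = 0.265771 rad; t = (α − φ) mod 2π = 4.680628 rad, q = (φ − β) mod 2π = 3.508457 rad → L = 3.89·(4.680628 + 4.670698 + 3.508457) = 3.89·12.859783 = 50.024557 m
LSR: p² = d² − 2 + 2cos(α−β) + 2d(sin α + sin β) = 3.142052; p = √p² = 1.772583; φ = atan2(−cos α − cos β, d + sin α + sin β) − atan2(−2, p) = 1.135145 rad; t = (φ − α) mod 2π = 2.471931 rad, q = (φ − β) mod 2π = 4.377831 rad → L = 3.89·(2.471931 + 1.772583 + 4.377831) = 3.89·8.622345 = 33.540922 m
RSL: p² = d² − 2 + 2cos(α−β) − 2d(sin α + sin β) = 15.114094; p = √p² = 3.887685; φ = atan2(cos α + cos β, d − sin α − sin β) − atan2(2, p) = -0.650559 rad; t = (α − φ) mod 2π = 5.596959 rad, q = (β − φ) mod 2π = 3.691059 rad → L = 3.89·(5.596959 + 3.887685 + 3.691059) = 3.89·13.175702 = 51.253483 m
RLR: c = (6 − d² + 2cos(α−β) + 2d(sin α − sin β))/8 = -1.726928, |c| > 1 → infeasible
LRL: c = (6 − d² + 2cos(α−β) − 2d(sin α − sin β))/8 = 0.116043; p = 2π − arccos c = 4.828694 rad; φ = atan2(cos β − cos α, d + sin α − sin β) = -0.479485 rad; t = (φ − α + p/2) mod 2π = 3.271648 rad, q = (β − α − t + p) mod 2π = 5.934332 rad → L = 3.89·(3.271648 + 4.828694 + 5.934332) = 3.89·14.034674 = 54.594881 m
Shortest: LSL with L = 27.372157 m ≈ 27.3722 m
Convert LSL to answer units (arcs ×180/π): t = 0.857301·180/π = 49.1197°, p = ρ·p = 3.89·2.659259 = 10.3445 m, q = 3.519985·180/π = 201.6803°, L = 27.3722 m.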